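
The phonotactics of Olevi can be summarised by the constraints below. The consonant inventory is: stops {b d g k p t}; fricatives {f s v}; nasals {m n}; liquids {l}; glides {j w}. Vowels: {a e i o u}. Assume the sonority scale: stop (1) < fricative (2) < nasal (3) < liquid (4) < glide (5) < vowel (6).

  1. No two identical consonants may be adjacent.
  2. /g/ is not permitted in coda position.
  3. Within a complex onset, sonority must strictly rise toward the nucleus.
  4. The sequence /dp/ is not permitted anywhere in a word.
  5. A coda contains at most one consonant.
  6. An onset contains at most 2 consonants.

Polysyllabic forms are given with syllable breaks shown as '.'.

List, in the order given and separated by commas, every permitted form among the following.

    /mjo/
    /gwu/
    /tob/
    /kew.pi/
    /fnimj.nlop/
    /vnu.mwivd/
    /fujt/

/mjo/ — σ1 onset /mj/ (3→5 rises), coda /∅/ ok → permitted
/gwu/ — σ1 onset /gw/ (1→5 rises), coda /∅/ ok → permitted
/tob/ — σ1 onset /t/, coda /b/ ok → permitted
/kew.pi/ — σ1 onset /k/, coda /w/ ok; σ2 onset /p/, coda /∅/ ok → permitted
/fnimj.nlop/ — violates constraint 5: syllable 1 coda /mj/ has 2 consonants (> 1) → not permitted
/vnu.mwivd/ — violates constraint 5: syllable 2 coda /vd/ has 2 consonants (> 1) → not permitted
/fujt/ — violates constraint 5: syllable 1 coda /jt/ has 2 consonants (> 1) → not permitted

/mjo/, /gwu/, /tob/, /kew.pi/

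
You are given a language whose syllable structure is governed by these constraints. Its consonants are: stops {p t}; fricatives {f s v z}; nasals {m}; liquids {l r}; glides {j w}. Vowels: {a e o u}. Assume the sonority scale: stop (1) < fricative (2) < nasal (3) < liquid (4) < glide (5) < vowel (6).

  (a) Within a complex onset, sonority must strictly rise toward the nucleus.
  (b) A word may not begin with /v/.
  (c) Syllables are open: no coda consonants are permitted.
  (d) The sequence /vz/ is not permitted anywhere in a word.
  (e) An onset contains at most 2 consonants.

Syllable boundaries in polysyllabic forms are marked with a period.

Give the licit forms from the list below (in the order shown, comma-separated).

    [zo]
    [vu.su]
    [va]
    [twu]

[zo], [twu]

[zo] — σ1 onset /z/, coda /∅/ ok → licit
[vu.su] — violates constraint (b): word begins with /v/ → illicit
[va] — violates constraint (b): word begins with /v/ → illicit
[twu] — σ1 onset /tw/ (1→5 rises), coda /∅/ ok → licit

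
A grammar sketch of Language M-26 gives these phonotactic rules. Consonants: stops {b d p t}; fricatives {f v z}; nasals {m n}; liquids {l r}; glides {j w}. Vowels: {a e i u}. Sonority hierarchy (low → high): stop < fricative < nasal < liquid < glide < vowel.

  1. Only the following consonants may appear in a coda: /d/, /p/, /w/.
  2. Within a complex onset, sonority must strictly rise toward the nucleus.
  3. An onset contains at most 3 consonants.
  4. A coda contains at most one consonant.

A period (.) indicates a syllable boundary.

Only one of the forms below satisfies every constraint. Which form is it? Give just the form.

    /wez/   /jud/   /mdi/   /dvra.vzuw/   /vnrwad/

/wez/ — violates constraint 1: syllable 1 coda contains /z/, which is not a licensed coda consonant → not permitted
/jud/ — σ1 onset /j/, coda /d/ ok → permitted
/mdi/ — violates constraint 2: syllable 1 onset /md/: /m/ (nasal, 3) → /d/ (stop, 1) does not rise → not permitted
/dvra.vzuw/ — violates constraint 2: syllable 2 onset /vz/: /v/ (fricative, 2) → /z/ (fricative, 2) does not rise → not permitted
/vnrwad/ — violates constraint 3: syllable 1 onset /vnrw/ has 4 consonants (> 3) → not permitted

/jud/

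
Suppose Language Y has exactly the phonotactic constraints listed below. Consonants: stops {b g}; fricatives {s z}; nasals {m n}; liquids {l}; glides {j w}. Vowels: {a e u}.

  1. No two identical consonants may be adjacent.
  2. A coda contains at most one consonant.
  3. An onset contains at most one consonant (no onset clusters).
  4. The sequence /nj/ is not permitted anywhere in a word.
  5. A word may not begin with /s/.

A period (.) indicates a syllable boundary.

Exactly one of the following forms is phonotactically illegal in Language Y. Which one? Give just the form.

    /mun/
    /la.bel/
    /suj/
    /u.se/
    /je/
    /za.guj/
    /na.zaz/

/mun/ — σ1 onset /m/, coda /n/ ok → phonotactically legal
/la.bel/ — σ1 onset /l/, coda /∅/ ok; σ2 onset /b/, coda /l/ ok → phonotactically legal
/suj/ — violates constraint 5: word begins with /s/ → phonotactically illegal
/u.se/ — σ1 onset /∅/, coda /∅/ ok; σ2 onset /s/, coda /∅/ ok → phonotactically legal
/je/ — σ1 onset /j/, coda /∅/ ok → phonotactically legal
/za.guj/ — σ1 onset /z/, coda /∅/ ok; σ2 onset /g/, coda /j/ ok → phonotactically legal
/na.zaz/ — σ1 onset /n/, coda /∅/ ok; σ2 onset /z/, coda /z/ ok → phonotactically legal

/suj/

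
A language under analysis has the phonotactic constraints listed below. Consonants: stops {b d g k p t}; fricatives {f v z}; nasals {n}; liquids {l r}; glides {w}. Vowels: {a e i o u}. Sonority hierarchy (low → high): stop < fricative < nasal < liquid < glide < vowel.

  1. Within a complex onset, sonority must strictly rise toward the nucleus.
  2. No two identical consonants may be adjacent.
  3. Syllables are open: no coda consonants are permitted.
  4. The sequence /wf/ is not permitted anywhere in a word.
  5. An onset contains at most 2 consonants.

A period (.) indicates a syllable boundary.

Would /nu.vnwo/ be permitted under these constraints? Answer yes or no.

no

/nu.vnwo/ — violates constraint 5: syllable 2 onset /vnw/ has 3 consonants (> 2) → not permitted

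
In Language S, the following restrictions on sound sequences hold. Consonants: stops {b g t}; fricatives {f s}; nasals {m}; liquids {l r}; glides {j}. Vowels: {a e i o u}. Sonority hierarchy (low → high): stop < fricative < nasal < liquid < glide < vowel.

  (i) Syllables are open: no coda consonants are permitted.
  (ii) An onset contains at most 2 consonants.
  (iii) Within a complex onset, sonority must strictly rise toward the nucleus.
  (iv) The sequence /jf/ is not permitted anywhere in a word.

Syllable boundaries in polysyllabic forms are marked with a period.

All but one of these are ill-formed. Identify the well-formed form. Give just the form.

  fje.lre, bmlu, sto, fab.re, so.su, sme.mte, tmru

so.su

fje.lre — violates constraint (iii): syllable 2 onset /lr/: /l/ (liquid, 4) → /r/ (liquid, 4) does not rise → ill-formed
bmlu — violates constraint (ii): syllable 1 onset /bml/ has 3 consonants (> 2) → ill-formed
sto — violates constraint (iii): syllable 1 onset /st/: /s/ (fricative, 2) → /t/ (stop, 1) does not rise → ill-formed
fab.re — violates constraint (i): syllable 1 coda /b/ has 1 consonant (> 0) → ill-formed
so.su — σ1 onset /s/, coda /∅/ ok; σ2 onset /s/, coda /∅/ ok → well-formed
sme.mte — violates constraint (iii): syllable 2 onset /mt/: /m/ (nasal, 3) → /t/ (stop, 1) does not rise → ill-formed
tmru — violates constraint (ii): syllable 1 onset /tmr/ has 3 consonants (> 2) → ill-formed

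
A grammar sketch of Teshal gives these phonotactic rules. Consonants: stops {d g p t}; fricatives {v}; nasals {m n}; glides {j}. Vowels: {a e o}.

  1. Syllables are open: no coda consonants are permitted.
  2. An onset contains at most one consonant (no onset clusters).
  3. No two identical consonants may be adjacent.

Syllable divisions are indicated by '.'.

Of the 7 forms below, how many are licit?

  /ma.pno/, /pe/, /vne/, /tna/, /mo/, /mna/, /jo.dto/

/ma.pno/ — violates constraint 2: syllable 2 onset /pn/ has 2 consonants (> 1) → illicit
/pe/ — σ1 onset /p/, coda /∅/ ok → licit
/vne/ — violates constraint 2: syllable 1 onset /vn/ has 2 consonants (> 1) → illicit
/tna/ — violates constraint 2: syllable 1 onset /tn/ has 2 consonants (> 1) → illicit
/mo/ — σ1 onset /m/, coda /∅/ ok → licit
/mna/ — violates constraint 2: syllable 1 onset /mn/ has 2 consonants (> 1) → illicit
/jo.dto/ — violates constraint 2: syllable 2 onset /dt/ has 2 consonants (> 1) → illicit
Licit: /pe/, /mo/ → 2.

2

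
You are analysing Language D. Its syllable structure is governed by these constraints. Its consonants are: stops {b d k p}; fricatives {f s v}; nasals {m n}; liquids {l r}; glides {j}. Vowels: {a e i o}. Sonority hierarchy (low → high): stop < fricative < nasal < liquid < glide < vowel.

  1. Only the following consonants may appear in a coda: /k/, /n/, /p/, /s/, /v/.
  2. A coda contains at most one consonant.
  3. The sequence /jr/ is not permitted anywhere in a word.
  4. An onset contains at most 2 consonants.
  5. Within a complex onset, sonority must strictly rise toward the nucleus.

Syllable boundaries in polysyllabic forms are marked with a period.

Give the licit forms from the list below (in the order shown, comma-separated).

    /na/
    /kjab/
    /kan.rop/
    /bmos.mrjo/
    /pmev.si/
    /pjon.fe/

/na/ — σ1 onset /n/, coda /∅/ ok → licit
/kjab/ — violates constraint 1: syllable 1 coda contains /b/, which is not a licensed coda consonant → illicit
/kan.rop/ — σ1 onset /k/, coda /n/ ok; σ2 onset /r/, coda /p/ ok → licit
/bmos.mrjo/ — violates constraint 4: syllable 2 onset /mrj/ has 3 consonants (> 2) → illicit
/pmev.si/ — σ1 onset /pm/ (1→3 rises), coda /v/ ok; σ2 onset /s/, coda /∅/ ok → licit
/pjon.fe/ — σ1 onset /pj/ (1→5 rises), coda /n/ ok; σ2 onset /f/, coda /∅/ ok → licit

/na/, /kan.rop/, /pmev.si/, /pjon.fe/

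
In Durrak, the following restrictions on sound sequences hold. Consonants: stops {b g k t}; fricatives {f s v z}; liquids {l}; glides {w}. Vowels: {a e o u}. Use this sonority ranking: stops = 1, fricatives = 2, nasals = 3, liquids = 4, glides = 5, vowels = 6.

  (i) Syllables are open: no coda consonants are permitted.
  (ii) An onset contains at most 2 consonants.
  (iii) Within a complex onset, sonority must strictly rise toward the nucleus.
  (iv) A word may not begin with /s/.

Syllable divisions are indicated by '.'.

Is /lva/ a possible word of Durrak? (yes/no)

/lva/ — violates constraint (iii): syllable 1 onset /lv/: /l/ (liquid, 4) → /v/ (fricative, 2) does not rise → ill-formed

no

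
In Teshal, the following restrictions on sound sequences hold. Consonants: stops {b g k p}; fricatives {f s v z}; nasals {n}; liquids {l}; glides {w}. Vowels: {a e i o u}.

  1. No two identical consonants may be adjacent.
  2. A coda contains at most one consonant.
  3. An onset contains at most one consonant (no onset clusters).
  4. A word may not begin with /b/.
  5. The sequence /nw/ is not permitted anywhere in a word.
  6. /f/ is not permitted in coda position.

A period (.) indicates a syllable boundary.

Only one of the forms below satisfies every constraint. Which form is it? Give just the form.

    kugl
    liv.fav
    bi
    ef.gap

kugl — violates constraint 2: syllable 1 coda /gl/ has 2 consonants (> 1) → not permitted
liv.fav — σ1 onset /l/, coda /v/ ok; σ2 onset /f/, coda /v/ ok → permitted
bi — violates constraint 4: word begins with /b/ → not permitted
ef.gap — violates constraint 6: syllable 1 coda contains /f/ → not permitted

liv.fav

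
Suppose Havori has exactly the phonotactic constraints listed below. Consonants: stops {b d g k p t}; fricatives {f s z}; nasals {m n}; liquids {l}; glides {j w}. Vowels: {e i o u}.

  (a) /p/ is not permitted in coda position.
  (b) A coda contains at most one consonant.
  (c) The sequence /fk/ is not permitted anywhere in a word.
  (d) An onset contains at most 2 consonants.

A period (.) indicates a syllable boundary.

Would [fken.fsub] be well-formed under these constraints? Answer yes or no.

[fken.fsub] — violates constraint (c): contains banned sequence /fk/ → ill-formed

no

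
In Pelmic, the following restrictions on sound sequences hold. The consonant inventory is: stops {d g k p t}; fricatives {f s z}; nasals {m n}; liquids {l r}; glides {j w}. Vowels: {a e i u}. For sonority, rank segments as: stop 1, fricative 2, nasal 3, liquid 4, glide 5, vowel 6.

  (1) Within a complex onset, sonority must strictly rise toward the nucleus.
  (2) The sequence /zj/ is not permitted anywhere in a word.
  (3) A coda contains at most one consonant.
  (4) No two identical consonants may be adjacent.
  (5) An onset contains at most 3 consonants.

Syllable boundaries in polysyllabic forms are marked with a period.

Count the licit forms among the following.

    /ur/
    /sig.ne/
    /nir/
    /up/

4

/ur/ — σ1 onset /∅/, coda /r/ ok → licit
/sig.ne/ — σ1 onset /s/, coda /g/ ok; σ2 onset /n/, coda /∅/ ok → licit
/nir/ — σ1 onset /n/, coda /r/ ok → licit
/up/ — σ1 onset /∅/, coda /p/ ok → licit
Licit: /ur/, /sig.ne/, /nir/, /up/ → 4.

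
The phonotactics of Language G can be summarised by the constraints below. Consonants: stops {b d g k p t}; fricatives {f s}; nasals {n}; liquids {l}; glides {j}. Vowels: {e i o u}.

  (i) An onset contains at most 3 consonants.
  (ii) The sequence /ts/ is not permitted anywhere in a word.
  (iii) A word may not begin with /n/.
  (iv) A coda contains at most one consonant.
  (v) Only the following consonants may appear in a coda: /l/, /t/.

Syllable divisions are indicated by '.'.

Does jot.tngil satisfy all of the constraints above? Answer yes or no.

jot.tngil — σ1 onset /j/, coda /t/ ok; σ2 onset /tng/ (3C), coda /l/ ok → well-formed

yes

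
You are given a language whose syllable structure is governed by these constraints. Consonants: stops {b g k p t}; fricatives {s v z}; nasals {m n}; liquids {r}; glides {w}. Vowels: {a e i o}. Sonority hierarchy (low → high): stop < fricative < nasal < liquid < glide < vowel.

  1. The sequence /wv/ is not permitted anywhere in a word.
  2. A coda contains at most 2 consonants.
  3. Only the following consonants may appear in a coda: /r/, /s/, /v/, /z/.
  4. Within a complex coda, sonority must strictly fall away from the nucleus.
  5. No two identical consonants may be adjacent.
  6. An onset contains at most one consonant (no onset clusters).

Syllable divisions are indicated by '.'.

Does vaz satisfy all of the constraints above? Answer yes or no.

vaz — σ1 onset /v/, coda /z/ ok → licit

yes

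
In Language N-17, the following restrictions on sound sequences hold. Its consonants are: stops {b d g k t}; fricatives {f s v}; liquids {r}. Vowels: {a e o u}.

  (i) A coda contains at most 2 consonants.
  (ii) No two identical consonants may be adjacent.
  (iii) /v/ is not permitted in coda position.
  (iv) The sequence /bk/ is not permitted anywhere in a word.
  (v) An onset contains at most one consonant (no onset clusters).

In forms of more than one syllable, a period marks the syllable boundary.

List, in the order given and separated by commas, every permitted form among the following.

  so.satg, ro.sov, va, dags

so.satg — σ1 onset /s/, coda /∅/ ok; σ2 onset /s/, coda /tg/ (2C) ok → permitted
ro.sov — violates constraint (iii): syllable 2 coda contains /v/ → not permitted
va — σ1 onset /v/, coda /∅/ ok → permitted
dags — σ1 onset /d/, coda /gs/ (2C) ok → permitted

so.satg, va, dags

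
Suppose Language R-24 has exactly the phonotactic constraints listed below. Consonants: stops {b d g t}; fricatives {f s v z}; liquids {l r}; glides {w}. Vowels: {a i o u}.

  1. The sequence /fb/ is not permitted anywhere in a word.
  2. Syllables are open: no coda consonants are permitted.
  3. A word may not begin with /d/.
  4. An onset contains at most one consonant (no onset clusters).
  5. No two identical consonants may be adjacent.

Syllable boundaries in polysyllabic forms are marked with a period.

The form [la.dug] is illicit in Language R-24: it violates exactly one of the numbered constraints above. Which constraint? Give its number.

2

[la.dug]: syllable 2 coda /g/ has 1 consonant (> 0).
This is a violation of constraint 2: "Syllables are open: no coda consonants are permitted."
The remaining constraints (1, 3, 4, 5) are satisfied.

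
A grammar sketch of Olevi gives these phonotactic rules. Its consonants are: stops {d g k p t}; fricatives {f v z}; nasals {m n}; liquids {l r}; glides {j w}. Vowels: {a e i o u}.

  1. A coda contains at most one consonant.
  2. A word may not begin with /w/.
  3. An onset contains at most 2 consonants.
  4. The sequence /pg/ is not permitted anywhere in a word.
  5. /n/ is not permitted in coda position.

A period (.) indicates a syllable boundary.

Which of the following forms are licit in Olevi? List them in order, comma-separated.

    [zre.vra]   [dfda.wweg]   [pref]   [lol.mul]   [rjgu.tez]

[zre.vra], [pref], [lol.mul]

[zre.vra] — σ1 onset /zr/ (2C), coda /∅/ ok; σ2 onset /vr/ (2C), coda /∅/ ok → licit
[dfda.wweg] — violates constraint 3: syllable 1 onset /dfd/ has 3 consonants (> 2) → illicit
[pref] — σ1 onset /pr/ (2C), coda /f/ ok → licit
[lol.mul] — σ1 onset /l/, coda /l/ ok; σ2 onset /m/, coda /l/ ok → licit
[rjgu.tez] — violates constraint 3: syllable 1 onset /rjg/ has 3 consonants (> 2) → illicit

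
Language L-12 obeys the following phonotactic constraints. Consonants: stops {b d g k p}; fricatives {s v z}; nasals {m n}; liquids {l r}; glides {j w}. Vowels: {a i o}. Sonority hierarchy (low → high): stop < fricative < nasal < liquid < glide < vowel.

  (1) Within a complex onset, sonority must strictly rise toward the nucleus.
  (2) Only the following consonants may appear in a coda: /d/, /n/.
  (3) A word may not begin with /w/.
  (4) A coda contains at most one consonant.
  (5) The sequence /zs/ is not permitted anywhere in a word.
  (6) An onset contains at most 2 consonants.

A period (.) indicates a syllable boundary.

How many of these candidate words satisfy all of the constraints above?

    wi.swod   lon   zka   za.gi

2

wi.swod — violates constraint 3: word begins with /w/ → phonotactically illegal
lon — σ1 onset /l/, coda /n/ ok → phonotactically legal
zka — violates constraint 1: syllable 1 onset /zk/: /z/ (fricative, 2) → /k/ (stop, 1) does not rise → phonotactically illegal
za.gi — σ1 onset /z/, coda /∅/ ok; σ2 onset /g/, coda /∅/ ok → phonotactically legal
Phonotactically legal: lon, za.gi → 2.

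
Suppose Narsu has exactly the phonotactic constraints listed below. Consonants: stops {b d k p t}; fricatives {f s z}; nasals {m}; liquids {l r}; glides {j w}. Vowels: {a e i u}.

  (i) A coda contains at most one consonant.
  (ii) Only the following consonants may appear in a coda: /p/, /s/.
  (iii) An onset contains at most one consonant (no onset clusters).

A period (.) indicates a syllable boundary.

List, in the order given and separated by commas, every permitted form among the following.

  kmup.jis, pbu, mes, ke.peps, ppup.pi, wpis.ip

kmup.jis — violates constraint (iii): syllable 1 onset /km/ has 2 consonants (> 1) → not permitted
pbu — violates constraint (iii): syllable 1 onset /pb/ has 2 consonants (> 1) → not permitted
mes — σ1 onset /m/, coda /s/ ok → permitted
ke.peps — violates constraint (i): syllable 2 coda /ps/ has 2 consonants (> 1) → not permitted
ppup.pi — violates constraint (iii): syllable 1 onset /pp/ has 2 consonants (> 1) → not permitted
wpis.ip — violates constraint (iii): syllable 1 onset /wp/ has 2 consonants (> 1) → not permitted

mes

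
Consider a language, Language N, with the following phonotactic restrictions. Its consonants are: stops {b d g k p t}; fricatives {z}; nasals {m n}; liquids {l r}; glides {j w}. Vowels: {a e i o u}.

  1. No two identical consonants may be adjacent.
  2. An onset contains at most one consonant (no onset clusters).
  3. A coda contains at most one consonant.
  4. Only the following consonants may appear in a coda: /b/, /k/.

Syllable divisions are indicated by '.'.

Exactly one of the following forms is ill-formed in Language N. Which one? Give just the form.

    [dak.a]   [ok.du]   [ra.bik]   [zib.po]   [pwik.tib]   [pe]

[dak.a] — σ1 onset /d/, coda /k/ ok; σ2 onset /∅/, coda /∅/ ok → well-formed
[ok.du] — σ1 onset /∅/, coda /k/ ok; σ2 onset /d/, coda /∅/ ok → well-formed
[ra.bik] — σ1 onset /r/, coda /∅/ ok; σ2 onset /b/, coda /k/ ok → well-formed
[zib.po] — σ1 onset /z/, coda /b/ ok; σ2 onset /p/, coda /∅/ ok → well-formed
[pwik.tib] — violates constraint 2: syllable 1 onset /pw/ has 2 consonants (> 1) → ill-formed
[pe] — σ1 onset /p/, coda /∅/ ok → well-formed

[pwik.tib]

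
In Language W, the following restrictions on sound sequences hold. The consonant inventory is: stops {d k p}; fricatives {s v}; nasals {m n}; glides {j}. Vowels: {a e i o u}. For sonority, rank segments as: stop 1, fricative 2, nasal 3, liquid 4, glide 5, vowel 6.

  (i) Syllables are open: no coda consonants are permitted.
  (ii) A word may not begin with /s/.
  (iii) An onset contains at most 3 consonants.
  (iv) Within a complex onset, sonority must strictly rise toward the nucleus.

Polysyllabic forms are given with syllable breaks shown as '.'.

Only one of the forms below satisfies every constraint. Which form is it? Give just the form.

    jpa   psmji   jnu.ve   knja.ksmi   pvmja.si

knja.ksmi

jpa — violates constraint (iv): syllable 1 onset /jp/: /j/ (glide, 5) → /p/ (stop, 1) does not rise → not permitted
psmji — violates constraint (iii): syllable 1 onset /psmj/ has 4 consonants (> 3) → not permitted
jnu.ve — violates constraint (iv): syllable 1 onset /jn/: /j/ (glide, 5) → /n/ (nasal, 3) does not rise → not permitted
knja.ksmi — σ1 onset /knj/ (1→3→5 rises), coda /∅/ ok; σ2 onset /ksm/ (1→2→3 rises), coda /∅/ ok → permitted
pvmja.si — violates constraint (iii): syllable 1 onset /pvmj/ has 4 consonants (> 3) → not permitted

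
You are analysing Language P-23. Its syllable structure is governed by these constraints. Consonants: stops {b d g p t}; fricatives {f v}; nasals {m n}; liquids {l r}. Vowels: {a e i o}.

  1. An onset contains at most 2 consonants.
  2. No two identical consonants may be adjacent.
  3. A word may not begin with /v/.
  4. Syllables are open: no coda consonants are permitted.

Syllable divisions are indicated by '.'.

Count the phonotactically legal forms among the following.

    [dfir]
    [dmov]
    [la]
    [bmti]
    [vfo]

[dfir] — violates constraint 4: syllable 1 coda /r/ has 1 consonant (> 0) → phonotactically illegal
[dmov] — violates constraint 4: syllable 1 coda /v/ has 1 consonant (> 0) → phonotactically illegal
[la] — σ1 onset /l/, coda /∅/ ok → phonotactically legal
[bmti] — violates constraint 1: syllable 1 onset /bmt/ has 3 consonants (> 2) → phonotactically illegal
[vfo] — violates constraint 3: word begins with /v/ → phonotactically illegal
Phonotactically legal: [la] → 1.

1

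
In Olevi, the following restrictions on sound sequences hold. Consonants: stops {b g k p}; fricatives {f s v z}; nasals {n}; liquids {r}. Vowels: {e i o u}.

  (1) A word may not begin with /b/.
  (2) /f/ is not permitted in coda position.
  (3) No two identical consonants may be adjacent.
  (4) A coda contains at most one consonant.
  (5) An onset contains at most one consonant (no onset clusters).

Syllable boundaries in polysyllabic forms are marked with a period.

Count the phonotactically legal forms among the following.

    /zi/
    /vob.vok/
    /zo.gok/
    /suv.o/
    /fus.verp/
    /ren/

5

/zi/ — σ1 onset /z/, coda /∅/ ok → phonotactically legal
/vob.vok/ — σ1 onset /v/, coda /b/ ok; σ2 onset /v/, coda /k/ ok → phonotactically legal
/zo.gok/ — σ1 onset /z/, coda /∅/ ok; σ2 onset /g/, coda /k/ ok → phonotactically legal
/suv.o/ — σ1 onset /s/, coda /v/ ok; σ2 onset /∅/, coda /∅/ ok → phonotactically legal
/fus.verp/ — violates constraint 4: syllable 2 coda /rp/ has 2 consonants (> 1) → phonotactically illegal
/ren/ — σ1 onset /r/, coda /n/ ok → phonotactically legal
Phonotactically legal: /zi/, /vob.vok/, /zo.gok/, /suv.o/, /ren/ → 5.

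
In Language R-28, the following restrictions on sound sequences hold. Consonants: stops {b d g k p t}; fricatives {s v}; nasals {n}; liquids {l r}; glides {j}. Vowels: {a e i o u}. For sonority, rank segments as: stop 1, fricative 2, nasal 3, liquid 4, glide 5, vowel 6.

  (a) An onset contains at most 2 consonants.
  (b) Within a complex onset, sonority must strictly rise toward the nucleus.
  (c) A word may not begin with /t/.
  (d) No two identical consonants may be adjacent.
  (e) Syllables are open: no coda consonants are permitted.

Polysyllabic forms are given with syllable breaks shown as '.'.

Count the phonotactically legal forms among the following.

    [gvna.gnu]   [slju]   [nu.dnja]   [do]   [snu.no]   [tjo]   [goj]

[gvna.gnu] — violates constraint (a): syllable 1 onset /gvn/ has 3 consonants (> 2) → phonotactically illegal
[slju] — violates constraint (a): syllable 1 onset /slj/ has 3 consonants (> 2) → phonotactically illegal
[nu.dnja] — violates constraint (a): syllable 2 onset /dnj/ has 3 consonants (> 2) → phonotactically illegal
[do] — σ1 onset /d/, coda /∅/ ok → phonotactically legal
[snu.no] — σ1 onset /sn/ (2→3 rises), coda /∅/ ok; σ2 onset /n/, coda /∅/ ok → phonotactically legal
[tjo] — violates constraint (c): word begins with /t/ → phonotactically illegal
[goj] — violates constraint (e): syllable 1 coda /j/ has 1 consonant (> 0) → phonotactically illegal
Phonotactically legal: [do], [snu.no] → 2.

2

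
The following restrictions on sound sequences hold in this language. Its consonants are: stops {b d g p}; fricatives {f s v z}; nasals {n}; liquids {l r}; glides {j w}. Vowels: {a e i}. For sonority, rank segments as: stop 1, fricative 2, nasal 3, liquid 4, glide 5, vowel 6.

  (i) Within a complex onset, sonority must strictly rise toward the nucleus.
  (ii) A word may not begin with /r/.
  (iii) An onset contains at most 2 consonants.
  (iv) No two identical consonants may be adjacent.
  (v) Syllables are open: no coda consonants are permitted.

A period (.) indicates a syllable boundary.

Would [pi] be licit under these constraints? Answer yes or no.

yes

[pi] — σ1 onset /p/, coda /∅/ ok → licit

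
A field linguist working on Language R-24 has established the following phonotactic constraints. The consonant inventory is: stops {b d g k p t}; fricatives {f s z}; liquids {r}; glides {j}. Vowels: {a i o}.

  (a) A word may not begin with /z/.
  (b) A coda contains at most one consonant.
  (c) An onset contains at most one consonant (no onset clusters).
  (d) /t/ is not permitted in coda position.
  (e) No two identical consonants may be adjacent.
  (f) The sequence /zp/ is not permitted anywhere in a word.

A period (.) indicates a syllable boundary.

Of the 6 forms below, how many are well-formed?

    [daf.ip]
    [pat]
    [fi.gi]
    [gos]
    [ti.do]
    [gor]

5

[daf.ip] — σ1 onset /d/, coda /f/ ok; σ2 onset /∅/, coda /p/ ok → well-formed
[pat] — violates constraint (d): syllable 1 coda contains /t/ → ill-formed
[fi.gi] — σ1 onset /f/, coda /∅/ ok; σ2 onset /g/, coda /∅/ ok → well-formed
[gos] — σ1 onset /g/, coda /s/ ok → well-formed
[ti.do] — σ1 onset /t/, coda /∅/ ok; σ2 onset /d/, coda /∅/ ok → well-formed
[gor] — σ1 onset /g/, coda /r/ ok → well-formed
Well-formed: [daf.ip], [fi.gi], [gos], [ti.do], [gor] → 5.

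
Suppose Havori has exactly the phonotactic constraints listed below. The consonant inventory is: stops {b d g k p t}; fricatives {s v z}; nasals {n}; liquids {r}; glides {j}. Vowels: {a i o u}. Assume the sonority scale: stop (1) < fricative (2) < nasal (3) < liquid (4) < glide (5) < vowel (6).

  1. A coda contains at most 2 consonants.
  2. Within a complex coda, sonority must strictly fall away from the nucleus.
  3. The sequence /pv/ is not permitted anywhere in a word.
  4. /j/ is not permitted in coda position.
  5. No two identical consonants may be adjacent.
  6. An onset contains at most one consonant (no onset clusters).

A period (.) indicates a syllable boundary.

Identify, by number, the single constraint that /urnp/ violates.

1

/urnp/: syllable 1 coda /rnp/ has 3 consonants (> 2).
This is a violation of constraint 1: "A coda contains at most 2 consonants."
The remaining constraints (2, 3, 4, 5, 6) are satisfied.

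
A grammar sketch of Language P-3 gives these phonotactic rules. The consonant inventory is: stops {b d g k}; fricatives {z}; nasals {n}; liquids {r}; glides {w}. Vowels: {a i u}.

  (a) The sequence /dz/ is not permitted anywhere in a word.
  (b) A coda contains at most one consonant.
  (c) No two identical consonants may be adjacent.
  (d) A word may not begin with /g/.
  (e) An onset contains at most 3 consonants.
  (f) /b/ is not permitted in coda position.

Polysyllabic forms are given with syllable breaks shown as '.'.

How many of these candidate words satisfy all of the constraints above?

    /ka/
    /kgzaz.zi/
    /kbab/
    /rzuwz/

/ka/ — σ1 onset /k/, coda /∅/ ok → licit
/kgzaz.zi/ — violates constraint (c): adjacent identical consonants /zz/ → illicit
/kbab/ — violates constraint (f): syllable 1 coda contains /b/ → illicit
/rzuwz/ — violates constraint (b): syllable 1 coda /wz/ has 2 consonants (> 1) → illicit
Licit: /ka/ → 1.

1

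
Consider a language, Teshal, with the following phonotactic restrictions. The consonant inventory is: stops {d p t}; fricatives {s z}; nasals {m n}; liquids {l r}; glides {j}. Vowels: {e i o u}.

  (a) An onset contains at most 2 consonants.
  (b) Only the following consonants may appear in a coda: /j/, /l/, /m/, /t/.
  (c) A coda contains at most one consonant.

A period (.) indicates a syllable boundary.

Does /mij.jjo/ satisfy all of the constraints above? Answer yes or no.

/mij.jjo/ — σ1 onset /m/, coda /j/ ok; σ2 onset /jj/ (2C), coda /∅/ ok → phonotactically legal

yes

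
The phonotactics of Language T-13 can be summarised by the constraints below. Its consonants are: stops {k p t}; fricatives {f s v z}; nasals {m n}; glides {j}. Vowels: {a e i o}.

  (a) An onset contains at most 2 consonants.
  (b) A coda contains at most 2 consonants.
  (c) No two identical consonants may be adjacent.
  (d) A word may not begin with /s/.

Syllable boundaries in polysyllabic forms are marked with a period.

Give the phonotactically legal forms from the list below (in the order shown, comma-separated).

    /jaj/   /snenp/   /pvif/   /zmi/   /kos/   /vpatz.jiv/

/jaj/, /pvif/, /zmi/, /kos/, /vpatz.jiv/

/jaj/ — σ1 onset /j/, coda /j/ ok → phonotactically legal
/snenp/ — violates constraint (d): word begins with /s/ → phonotactically illegal
/pvif/ — σ1 onset /pv/ (2C), coda /f/ ok → phonotactically legal
/zmi/ — σ1 onset /zm/ (2C), coda /∅/ ok → phonotactically legal
/kos/ — σ1 onset /k/, coda /s/ ok → phonotactically legal
/vpatz.jiv/ — σ1 onset /vp/ (2C), coda /tz/ (2C) ok; σ2 onset /j/, coda /v/ ok → phonotactically legal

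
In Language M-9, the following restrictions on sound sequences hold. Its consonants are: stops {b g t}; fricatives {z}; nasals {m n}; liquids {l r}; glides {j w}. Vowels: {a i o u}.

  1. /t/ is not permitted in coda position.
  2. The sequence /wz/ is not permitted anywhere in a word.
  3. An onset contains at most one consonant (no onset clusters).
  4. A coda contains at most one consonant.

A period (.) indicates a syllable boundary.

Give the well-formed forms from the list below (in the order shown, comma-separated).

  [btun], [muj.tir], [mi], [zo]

[btun] — violates constraint 3: syllable 1 onset /bt/ has 2 consonants (> 1) → ill-formed
[muj.tir] — σ1 onset /m/, coda /j/ ok; σ2 onset /t/, coda /r/ ok → well-formed
[mi] — σ1 onset /m/, coda /∅/ ok → well-formed
[zo] — σ1 onset /z/, coda /∅/ ok → well-formed

[muj.tir], [mi], [zo]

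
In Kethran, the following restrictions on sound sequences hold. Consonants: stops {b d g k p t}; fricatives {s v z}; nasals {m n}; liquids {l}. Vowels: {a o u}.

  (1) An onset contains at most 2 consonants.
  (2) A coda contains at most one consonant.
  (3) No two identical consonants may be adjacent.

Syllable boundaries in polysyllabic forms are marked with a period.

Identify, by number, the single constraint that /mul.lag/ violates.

/mul.lag/: adjacent identical consonants /ll/.
This is a violation of constraint 3: "No two identical consonants may be adjacent."
The remaining constraints (1, 2) are satisfied.

3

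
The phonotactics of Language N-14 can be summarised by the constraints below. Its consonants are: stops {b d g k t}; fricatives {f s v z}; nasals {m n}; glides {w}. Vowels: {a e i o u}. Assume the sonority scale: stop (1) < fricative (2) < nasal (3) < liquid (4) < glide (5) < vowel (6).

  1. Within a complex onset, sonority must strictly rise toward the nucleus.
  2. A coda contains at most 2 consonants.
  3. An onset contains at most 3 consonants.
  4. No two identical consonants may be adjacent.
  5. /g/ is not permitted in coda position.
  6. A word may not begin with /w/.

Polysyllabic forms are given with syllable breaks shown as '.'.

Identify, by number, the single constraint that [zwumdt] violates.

[zwumdt]: syllable 1 coda /mdt/ has 3 consonants (> 2).
This is a violation of constraint 2: "A coda contains at most 2 consonants."
The remaining constraints (1, 3, 4, 5, 6) are satisfied.

2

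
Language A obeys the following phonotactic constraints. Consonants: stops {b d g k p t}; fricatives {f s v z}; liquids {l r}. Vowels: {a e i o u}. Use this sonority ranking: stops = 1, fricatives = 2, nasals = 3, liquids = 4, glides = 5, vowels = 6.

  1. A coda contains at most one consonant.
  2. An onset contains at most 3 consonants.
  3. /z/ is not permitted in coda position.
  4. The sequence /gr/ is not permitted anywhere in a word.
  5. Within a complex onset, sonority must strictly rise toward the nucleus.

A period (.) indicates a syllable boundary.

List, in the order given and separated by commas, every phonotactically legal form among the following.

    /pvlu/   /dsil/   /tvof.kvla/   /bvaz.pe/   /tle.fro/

/pvlu/ — σ1 onset /pvl/ (1→2→4 rises), coda /∅/ ok → phonotactically legal
/dsil/ — σ1 onset /ds/ (1→2 rises), coda /l/ ok → phonotactically legal
/tvof.kvla/ — σ1 onset /tv/ (1→2 rises), coda /f/ ok; σ2 onset /kvl/ (1→2→4 rises), coda /∅/ ok → phonotactically legal
/bvaz.pe/ — violates constraint 3: syllable 1 coda contains /z/ → phonotactically illegal
/tle.fro/ — σ1 onset /tl/ (1→4 rises), coda /∅/ ok; σ2 onset /fr/ (2→4 rises), coda /∅/ ok → phonotactically legal

/pvlu/, /dsil/, /tvof.kvla/, /tle.fro/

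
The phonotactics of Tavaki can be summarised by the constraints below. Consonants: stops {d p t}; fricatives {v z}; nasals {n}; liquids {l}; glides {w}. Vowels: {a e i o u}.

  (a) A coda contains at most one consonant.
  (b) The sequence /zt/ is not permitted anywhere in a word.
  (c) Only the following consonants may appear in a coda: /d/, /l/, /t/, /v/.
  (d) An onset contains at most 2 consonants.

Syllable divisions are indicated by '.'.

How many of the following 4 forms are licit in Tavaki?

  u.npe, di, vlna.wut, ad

3

u.npe — σ1 onset /∅/, coda /∅/ ok; σ2 onset /np/ (2C), coda /∅/ ok → licit
di — σ1 onset /d/, coda /∅/ ok → licit
vlna.wut — violates constraint (d): syllable 1 onset /vln/ has 3 consonants (> 2) → illicit
ad — σ1 onset /∅/, coda /d/ ok → licit
Licit: u.npe, di, ad → 3.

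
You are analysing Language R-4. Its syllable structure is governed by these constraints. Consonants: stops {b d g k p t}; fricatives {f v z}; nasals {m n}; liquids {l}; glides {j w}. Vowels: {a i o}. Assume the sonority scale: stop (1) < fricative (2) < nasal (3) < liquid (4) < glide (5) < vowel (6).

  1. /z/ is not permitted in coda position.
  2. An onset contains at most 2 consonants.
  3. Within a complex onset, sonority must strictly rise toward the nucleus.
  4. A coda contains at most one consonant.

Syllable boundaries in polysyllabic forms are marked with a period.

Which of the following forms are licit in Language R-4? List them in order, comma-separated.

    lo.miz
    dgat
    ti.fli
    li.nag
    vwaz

ti.fli, li.nag

lo.miz — violates constraint 1: syllable 2 coda contains /z/ → illicit
dgat — violates constraint 3: syllable 1 onset /dg/: /d/ (stop, 1) → /g/ (stop, 1) does not rise → illicit
ti.fli — σ1 onset /t/, coda /∅/ ok; σ2 onset /fl/ (2→4 rises), coda /∅/ ok → licit
li.nag — σ1 onset /l/, coda /∅/ ok; σ2 onset /n/, coda /g/ ok → licit
vwaz — violates constraint 1: syllable 1 coda contains /z/ → illicit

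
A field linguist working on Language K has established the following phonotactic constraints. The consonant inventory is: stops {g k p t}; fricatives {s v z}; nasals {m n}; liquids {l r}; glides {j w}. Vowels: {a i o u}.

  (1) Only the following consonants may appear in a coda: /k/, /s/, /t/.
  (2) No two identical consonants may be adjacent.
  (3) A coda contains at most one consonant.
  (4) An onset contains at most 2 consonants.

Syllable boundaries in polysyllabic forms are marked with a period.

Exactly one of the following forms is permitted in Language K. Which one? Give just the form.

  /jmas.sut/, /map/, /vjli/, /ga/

/ga/

/jmas.sut/ — violates constraint 2: adjacent identical consonants /ss/ → not permitted
/map/ — violates constraint 1: syllable 1 coda contains /p/, which is not a licensed coda consonant → not permitted
/vjli/ — violates constraint 4: syllable 1 onset /vjl/ has 3 consonants (> 2) → not permitted
/ga/ — σ1 onset /g/, coda /∅/ ok → permitted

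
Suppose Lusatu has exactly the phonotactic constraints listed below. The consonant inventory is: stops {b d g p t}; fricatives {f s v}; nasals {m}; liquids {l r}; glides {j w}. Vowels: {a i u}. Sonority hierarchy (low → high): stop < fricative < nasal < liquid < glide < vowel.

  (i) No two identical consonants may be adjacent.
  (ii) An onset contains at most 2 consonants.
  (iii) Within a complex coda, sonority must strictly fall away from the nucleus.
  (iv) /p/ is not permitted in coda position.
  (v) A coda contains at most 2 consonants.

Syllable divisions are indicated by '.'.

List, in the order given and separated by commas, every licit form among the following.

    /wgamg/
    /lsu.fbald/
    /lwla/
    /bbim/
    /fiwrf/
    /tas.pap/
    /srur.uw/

/wgamg/, /lsu.fbald/, /srur.uw/

/wgamg/ — σ1 onset /wg/ (2C), coda /mg/ (3→1 falls) ok → licit
/lsu.fbald/ — σ1 onset /ls/ (2C), coda /∅/ ok; σ2 onset /fb/ (2C), coda /ld/ (4→1 falls) ok → licit
/lwla/ — violates constraint (ii): syllable 1 onset /lwl/ has 3 consonants (> 2) → illicit
/bbim/ — violates constraint (i): adjacent identical consonants /bb/ → illicit
/fiwrf/ — violates constraint (v): syllable 1 coda /wrf/ has 3 consonants (> 2) → illicit
/tas.pap/ — violates constraint (iv): syllable 2 coda contains /p/ → illicit
/srur.uw/ — σ1 onset /sr/ (2C), coda /r/ ok; σ2 onset /∅/, coda /w/ ok → licit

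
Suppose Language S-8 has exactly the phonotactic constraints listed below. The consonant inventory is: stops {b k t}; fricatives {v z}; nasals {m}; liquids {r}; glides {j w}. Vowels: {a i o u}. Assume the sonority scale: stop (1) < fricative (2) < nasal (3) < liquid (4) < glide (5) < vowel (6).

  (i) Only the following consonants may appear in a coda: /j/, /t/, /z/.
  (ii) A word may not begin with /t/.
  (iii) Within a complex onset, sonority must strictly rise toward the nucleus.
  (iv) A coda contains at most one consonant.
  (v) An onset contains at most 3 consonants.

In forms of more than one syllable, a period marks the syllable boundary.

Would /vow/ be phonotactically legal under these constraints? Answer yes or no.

/vow/ — violates constraint (i): syllable 1 coda contains /w/, which is not a licensed coda consonant → phonotactically illegal

no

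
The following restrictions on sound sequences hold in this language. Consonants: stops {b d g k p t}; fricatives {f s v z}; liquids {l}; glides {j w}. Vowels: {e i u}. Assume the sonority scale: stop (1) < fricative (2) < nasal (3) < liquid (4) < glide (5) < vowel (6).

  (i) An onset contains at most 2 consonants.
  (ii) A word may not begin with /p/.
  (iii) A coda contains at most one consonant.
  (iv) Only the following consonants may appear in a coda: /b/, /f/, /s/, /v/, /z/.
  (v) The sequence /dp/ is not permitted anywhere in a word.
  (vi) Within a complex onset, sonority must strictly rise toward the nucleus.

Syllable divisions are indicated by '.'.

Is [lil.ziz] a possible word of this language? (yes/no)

[lil.ziz] — violates constraint (iv): syllable 1 coda contains /l/, which is not a licensed coda consonant → not permitted

no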